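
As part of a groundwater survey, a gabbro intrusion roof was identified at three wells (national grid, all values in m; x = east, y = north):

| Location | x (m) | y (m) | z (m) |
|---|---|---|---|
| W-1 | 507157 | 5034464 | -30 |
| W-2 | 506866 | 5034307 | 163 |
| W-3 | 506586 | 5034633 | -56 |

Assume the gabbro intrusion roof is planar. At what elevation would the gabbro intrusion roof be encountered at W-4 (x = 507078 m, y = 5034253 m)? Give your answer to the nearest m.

165 m

Let the plane be z = a·x + b·y + c.
W-2−W-1: −291a − 157b = 193;  W-3−W-1: −571a + 169b = −26.
Solving gives a = −0.20554507, b = −0.84832092.
Then c = -30 − a·507157 − b·5034464 = 4375054.75.
At (507078, 5034253): z = −104227.4 − 4270662.1 + 4375054.75 = 165.2 m.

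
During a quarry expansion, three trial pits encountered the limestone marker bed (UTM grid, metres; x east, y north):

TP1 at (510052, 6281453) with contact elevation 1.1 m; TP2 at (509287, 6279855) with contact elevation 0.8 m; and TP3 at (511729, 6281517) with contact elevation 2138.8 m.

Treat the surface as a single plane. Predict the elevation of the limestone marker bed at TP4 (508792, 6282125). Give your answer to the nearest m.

Two edge vectors: TP1→TP2 = (-765, -1598, -0.3), TP1→TP3 = (1677, 64, 2137.7).
Normal n = (TP1→TP2) × (TP1→TP3) = (-3416025.4, 1634837.4, 2630886).
So ∂z/∂x = −n_x/n_z = 1.29843155 and ∂z/∂y = −n_y/n_z = −0.62140184.
Intercept c from TP1: 1.1 − 662267.61 + 3903306.45 = 3241039.94.
At (508792, 6282125): z = 660631.6 − 3903724.0 + 3241039.94 = -2052.5 m.

-2053 m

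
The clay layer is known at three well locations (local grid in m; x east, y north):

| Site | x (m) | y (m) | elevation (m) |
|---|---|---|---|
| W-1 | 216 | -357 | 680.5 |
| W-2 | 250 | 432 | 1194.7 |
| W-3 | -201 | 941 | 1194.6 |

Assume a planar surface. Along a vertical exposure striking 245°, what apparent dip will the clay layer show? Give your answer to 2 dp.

Two edge vectors: W-1→W-2 = (34, 789, 514.2), W-1→W-3 = (-417, 1298, 514.1).
Normal n = (W-1→W-2) × (W-1→W-3) = (-261806.7, -231900.8, 373145).
So ∂z/∂x = −n_x/n_z = 0.70162 and ∂z/∂y = −n_y/n_z = 0.62148.
Unit vector along 245° is (sin 245°, cos 245°) = (-0.9063, -0.4226).
Slope in that direction = a·(-0.9063) + b·(-0.4226) = −0.89853.
Apparent dip = arctan|0.89853| = 41.94° (true dip is 43.1°, so apparent ≤ true as expected).

41.94°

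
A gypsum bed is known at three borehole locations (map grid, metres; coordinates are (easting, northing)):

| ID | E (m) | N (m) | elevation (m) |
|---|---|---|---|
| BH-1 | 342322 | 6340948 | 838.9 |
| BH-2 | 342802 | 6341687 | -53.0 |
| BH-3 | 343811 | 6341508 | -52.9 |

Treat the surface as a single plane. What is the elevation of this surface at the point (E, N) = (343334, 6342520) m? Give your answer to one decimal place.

Two edge vectors: BH-1→BH-2 = (480, 739, -891.9), BH-1→BH-3 = (1489, 560, -891.8).
Normal n = (BH-1→BH-2) × (BH-1→BH-3) = (-159576.2, -899975.1, -831571).
So ∂z/∂E = −n_x/n_z = −0.191897264 and ∂z/∂N = −n_y/n_z = −1.082258881.
Intercept c from BH-1: 838.9 + 65690.66 + 6862547.29 = 6929076.84.
At (343334, 6342520): z = −65884.9 − 6864248.6 + 6929076.84 = -1056.6 m.

-1056.6 m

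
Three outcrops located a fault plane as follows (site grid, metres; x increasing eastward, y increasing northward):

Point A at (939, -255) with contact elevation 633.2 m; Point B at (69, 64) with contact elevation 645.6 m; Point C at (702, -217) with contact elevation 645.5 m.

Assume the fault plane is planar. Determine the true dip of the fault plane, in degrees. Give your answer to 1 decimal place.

11.3°

Let the plane be z = a·x + b·y + c.
Point B−Point A: −870a + 319b = 12.4;  Point C−Point A: −237a + 38b = 12.3.
Solving gives a = −0.08115, b = −0.18246.
Gradient magnitude |∇z| = √(a² + b²) = √(0.00659 + 0.03329) = 0.19969.
True dip = arctan(0.19969) = 11.3°, dipping toward NNE (azimuth ≈ 024°).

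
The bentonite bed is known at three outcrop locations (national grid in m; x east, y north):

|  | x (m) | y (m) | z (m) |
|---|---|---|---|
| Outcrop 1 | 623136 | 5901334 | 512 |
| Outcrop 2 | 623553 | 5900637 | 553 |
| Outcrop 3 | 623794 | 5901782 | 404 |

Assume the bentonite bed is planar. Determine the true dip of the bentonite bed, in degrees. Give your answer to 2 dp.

Two edge vectors: Outcrop 1→Outcrop 2 = (417, -697, 41), Outcrop 1→Outcrop 3 = (658, 448, -108).
Normal n = (Outcrop 1→Outcrop 2) × (Outcrop 1→Outcrop 3) = (56908, 72014, 645442).
So ∂z/∂x = −n_x/n_z = −0.08817 and ∂z/∂y = −n_y/n_z = −0.11157.
Gradient magnitude |∇z| = √(a² + b²) = √(0.00777 + 0.01245) = 0.14221.
True dip = arctan(0.14221) = 8.09°, dipping toward NE (azimuth ≈ 038°).

8.09°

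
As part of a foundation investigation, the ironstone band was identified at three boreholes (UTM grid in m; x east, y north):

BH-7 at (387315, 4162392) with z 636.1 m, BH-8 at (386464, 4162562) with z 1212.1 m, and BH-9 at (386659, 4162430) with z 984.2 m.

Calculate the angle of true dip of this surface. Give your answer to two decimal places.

Let the plane be z = a·x + b·y + c.
BH-8−BH-7: −851a + 170b = 576;  BH-9−BH-7: −656a + 38b = 348.1.
Solving gives a = −0.47093, b = 1.03083.
Gradient magnitude |∇z| = √(a² + b²) = √(0.22177 + 1.06260) = 1.13330.
True dip = arctan(1.13330) = 48.58°, dipping toward SSE (azimuth ≈ 155°).

48.58°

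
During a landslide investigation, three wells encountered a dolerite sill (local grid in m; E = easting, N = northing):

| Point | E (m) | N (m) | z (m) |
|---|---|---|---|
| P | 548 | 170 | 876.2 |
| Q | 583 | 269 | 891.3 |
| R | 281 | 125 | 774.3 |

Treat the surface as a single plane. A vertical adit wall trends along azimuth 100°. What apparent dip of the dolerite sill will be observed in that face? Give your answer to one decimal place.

20.3°

Let the plane be z = a·E + b·N + c.
Q−P: 35a + 99b = 15.1;  R−P: −267a − 45b = −101.9.
Solving gives a = 0.37849, b = 0.01871.
Unit vector along 100° is (sin 100°, cos 100°) = (0.9848, -0.1736).
Slope in that direction = a·(0.9848) + b·(-0.1736) = 0.36949.
Apparent dip = arctan|0.36949| = 20.3° (true dip is 20.8°, so apparent ≤ true as expected).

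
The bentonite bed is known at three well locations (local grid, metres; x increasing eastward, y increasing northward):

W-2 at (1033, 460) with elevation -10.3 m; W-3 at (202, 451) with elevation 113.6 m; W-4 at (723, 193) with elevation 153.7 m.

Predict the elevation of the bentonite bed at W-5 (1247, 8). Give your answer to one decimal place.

160.8 m

Two edge vectors: W-2→W-3 = (-831, -9, 123.9), W-2→W-4 = (-310, -267, 164).
Normal n = (W-2→W-3) × (W-2→W-4) = (31605.3, 97875, 219087).
So ∂z/∂x = −n_x/n_z = −0.144259 and ∂z/∂y = −n_y/n_z = −0.446740.
Intercept c from W-2: -10.3 + 149.02 + 205.50 = 344.22.
At (1247, 8): z = −179.9 − 3.6 + 344.22 = 160.8 m.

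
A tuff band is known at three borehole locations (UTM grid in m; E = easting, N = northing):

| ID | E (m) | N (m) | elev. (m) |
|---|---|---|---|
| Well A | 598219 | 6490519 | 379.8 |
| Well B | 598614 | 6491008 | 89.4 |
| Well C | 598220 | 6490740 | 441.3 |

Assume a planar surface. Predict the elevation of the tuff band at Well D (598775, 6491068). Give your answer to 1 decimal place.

Two edge vectors: Well A→Well B = (395, 489, -290.4), Well A→Well C = (1, 221, 61.5).
Normal n = (Well A→Well B) × (Well A→Well C) = (94251.9, -24582.9, 86806).
So ∂z/∂E = −n_x/n_z = −1.085776329 and ∂z/∂N = −n_y/n_z = 0.283193558.
Intercept c from Well A: 379.8 + 649532.03 − 1838073.17 = −1188161.34.
At (598775, 6491068): z = −650135.7 + 1838228.6 − 1188161.34 = -68.4 m.

-68.4 m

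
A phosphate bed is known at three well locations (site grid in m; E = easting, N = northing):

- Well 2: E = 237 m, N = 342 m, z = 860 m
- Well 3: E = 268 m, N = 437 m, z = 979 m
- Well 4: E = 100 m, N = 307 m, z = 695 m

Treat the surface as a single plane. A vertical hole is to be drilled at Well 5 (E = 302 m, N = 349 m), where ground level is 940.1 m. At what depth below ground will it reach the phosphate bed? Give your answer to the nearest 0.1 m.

Let the plane be z = a·E + b·N + c.
Well 3−Well 2: 31a + 95b = 119;  Well 4−Well 2: −137a − 35b = −165.
Solving gives a = 0.96479, b = 0.93780.
Then c = 860 − a·237 − b·342 = 310.61.
At (302, 349): z_contact = 291.37 + 327.29 + 310.61 = 929.28 m.
Depth below ground = 940.1 − 929.28 = 10.8 m.

10.8 m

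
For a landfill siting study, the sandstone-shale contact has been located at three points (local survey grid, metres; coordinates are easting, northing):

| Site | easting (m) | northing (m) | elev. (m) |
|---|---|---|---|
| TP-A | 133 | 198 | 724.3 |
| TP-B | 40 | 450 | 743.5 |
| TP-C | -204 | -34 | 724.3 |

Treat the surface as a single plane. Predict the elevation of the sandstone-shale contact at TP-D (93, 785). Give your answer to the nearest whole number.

762 m

Two edge vectors: TP-A→TP-B = (-93, 252, 19.2), TP-A→TP-C = (-337, -232, 0).
Normal n = (TP-A→TP-B) × (TP-A→TP-C) = (4454.4, -6470.4, 106500).
So ∂z/∂easting = −n_x/n_z = −0.04183 and ∂z/∂northing = −n_y/n_z = 0.06075.
Intercept c from TP-A: 724.3 + 5.56 − 12.03 = 717.83.
At (93, 785): z = −3.9 + 47.7 + 717.83 = 761.6 m.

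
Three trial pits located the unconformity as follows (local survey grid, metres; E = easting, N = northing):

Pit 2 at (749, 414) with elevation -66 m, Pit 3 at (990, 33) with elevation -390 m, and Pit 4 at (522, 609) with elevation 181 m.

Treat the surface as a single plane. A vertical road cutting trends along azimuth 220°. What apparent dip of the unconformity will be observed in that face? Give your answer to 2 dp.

13.03°

Two edge vectors: Pit 2→Pit 3 = (241, -381, -324), Pit 2→Pit 4 = (-227, 195, 247).
Normal n = (Pit 2→Pit 3) × (Pit 2→Pit 4) = (-30927, 14021, -39492).
So ∂z/∂E = −n_x/n_z = −0.78312 and ∂z/∂N = −n_y/n_z = 0.35503.
Unit vector along 220° is (sin 220°, cos 220°) = (-0.6428, -0.7660).
Slope in that direction = a·(-0.6428) + b·(-0.7660) = 0.23141.
Apparent dip = arctan|0.23141| = 13.03° (true dip is 40.7°, so apparent ≤ true as expected).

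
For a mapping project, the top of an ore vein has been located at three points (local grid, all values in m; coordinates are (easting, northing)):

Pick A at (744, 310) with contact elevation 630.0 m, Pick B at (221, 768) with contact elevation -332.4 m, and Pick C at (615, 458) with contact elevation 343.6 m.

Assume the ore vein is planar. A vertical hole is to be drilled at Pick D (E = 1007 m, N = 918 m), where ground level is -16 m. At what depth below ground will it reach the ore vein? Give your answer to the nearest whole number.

43 m

Two edge vectors: Pick A→Pick B = (-523, 458, -962.4), Pick A→Pick C = (-129, 148, -286.4).
Normal n = (Pick A→Pick B) × (Pick A→Pick C) = (11264, -25637.6, -18322).
So ∂z/∂E = −n_x/n_z = 0.61478 and ∂z/∂N = −n_y/n_z = −1.39928.
Intercept c from Pick A: 630 − 457.40 + 433.78 = 606.38.
At (1007, 918): z_contact = 619.1 − 1284.5 + 606.38 = -59.1 m.
Depth below ground = -16 − (-59.1) = 43 m.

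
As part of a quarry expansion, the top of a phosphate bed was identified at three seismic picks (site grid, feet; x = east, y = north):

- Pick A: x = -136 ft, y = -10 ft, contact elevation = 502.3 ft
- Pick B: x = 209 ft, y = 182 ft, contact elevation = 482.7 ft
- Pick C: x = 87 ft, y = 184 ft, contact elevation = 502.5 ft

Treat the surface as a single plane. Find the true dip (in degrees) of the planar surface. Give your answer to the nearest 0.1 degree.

Let the plane be z = a·x + b·y + c.
Pick B−Pick A: 345a + 192b = −19.6;  Pick C−Pick A: 223a + 194b = 0.2.
Solving gives a = −0.15928, b = 0.18412.
Gradient magnitude |∇z| = √(a² + b²) = √(0.02537 + 0.03390) = 0.24345.
True dip = arctan(0.24345) = 13.7°, dipping toward SE (azimuth ≈ 139°).

13.7°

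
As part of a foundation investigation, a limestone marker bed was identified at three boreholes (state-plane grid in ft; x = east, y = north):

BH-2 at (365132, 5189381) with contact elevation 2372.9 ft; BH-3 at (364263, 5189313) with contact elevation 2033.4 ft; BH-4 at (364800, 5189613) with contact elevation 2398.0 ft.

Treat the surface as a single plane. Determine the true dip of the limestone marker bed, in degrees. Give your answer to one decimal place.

34.7°

Let the plane be z = a·x + b·y + c.
BH-3−BH-2: −869a − 68b = −339.5;  BH-4−BH-2: −332a + 232b = 25.1.
Solving gives a = 0.34372, b = 0.60007.
Gradient magnitude |∇z| = √(a² + b²) = √(0.11815 + 0.36008) = 0.69154.
True dip = arctan(0.69154) = 34.7°, dipping toward SSW (azimuth ≈ 210°).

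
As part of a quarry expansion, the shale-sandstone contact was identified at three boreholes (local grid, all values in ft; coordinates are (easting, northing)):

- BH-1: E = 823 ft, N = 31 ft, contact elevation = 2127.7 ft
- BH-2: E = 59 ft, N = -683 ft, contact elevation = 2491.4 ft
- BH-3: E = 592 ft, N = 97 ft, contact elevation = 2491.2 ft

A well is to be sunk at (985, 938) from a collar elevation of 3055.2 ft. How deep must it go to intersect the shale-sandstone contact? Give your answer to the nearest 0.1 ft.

325.0 ft

Two edge vectors: BH-1→BH-2 = (-764, -714, 363.7), BH-1→BH-3 = (-231, 66, 363.5).
Normal n = (BH-1→BH-2) × (BH-1→BH-3) = (-283543.2, 193699.3, -215358).
So ∂z/∂E = −n_x/n_z = −1.31661 and ∂z/∂N = −n_y/n_z = 0.89943.
Intercept c from BH-1: 2127.7 + 1083.57 − 27.88 = 3183.39.
At (985, 938): z_contact = −1296.86 + 843.66 + 3183.39 = 2730.19 ft.
Depth below ground = 3055.2 − 2730.19 = 325.0 ft.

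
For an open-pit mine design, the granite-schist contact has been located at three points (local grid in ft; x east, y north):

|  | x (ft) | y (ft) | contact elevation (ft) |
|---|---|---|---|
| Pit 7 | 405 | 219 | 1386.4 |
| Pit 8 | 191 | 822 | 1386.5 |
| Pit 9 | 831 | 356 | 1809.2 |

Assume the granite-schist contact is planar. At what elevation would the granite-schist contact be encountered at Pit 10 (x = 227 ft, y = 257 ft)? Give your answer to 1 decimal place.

Let the plane be z = a·x + b·y + c.
Pit 8−Pit 7: −214a + 603b = 0.1;  Pit 9−Pit 7: 426a + 137b = 422.8.
Solving gives a = 0.89077, b = 0.31629.
Then c = 1386.4 − a·405 − b·219 = 956.37.
At (227, 257): z = 202.2 + 81.3 + 956.37 = 1239.9 ft.

1239.9 ft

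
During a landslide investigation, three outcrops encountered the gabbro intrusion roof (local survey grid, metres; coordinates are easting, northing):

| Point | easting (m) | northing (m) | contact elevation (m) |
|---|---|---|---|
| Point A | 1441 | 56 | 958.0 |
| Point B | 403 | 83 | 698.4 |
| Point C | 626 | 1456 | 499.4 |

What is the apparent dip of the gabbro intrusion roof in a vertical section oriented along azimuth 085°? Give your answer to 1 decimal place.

Let the plane be z = a·easting + b·northing + c.
Point B−Point A: −1038a + 27b = −259.6;  Point C−Point A: −815a + 1400b = −458.6.
Solving gives a = 0.24529, b = −0.18478.
Unit vector along 085° is (sin 85°, cos 85°) = (0.9962, 0.0872).
Slope in that direction = a·(0.9962) + b·(0.0872) = 0.22825.
Apparent dip = arctan|0.22825| = 12.9° (true dip is 17.1°, so apparent ≤ true as expected).

12.9°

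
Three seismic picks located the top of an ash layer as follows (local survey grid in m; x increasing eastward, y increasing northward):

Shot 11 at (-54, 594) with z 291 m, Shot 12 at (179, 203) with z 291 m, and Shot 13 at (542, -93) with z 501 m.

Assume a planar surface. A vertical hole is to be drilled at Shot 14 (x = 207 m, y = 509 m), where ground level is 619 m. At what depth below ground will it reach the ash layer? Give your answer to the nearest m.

Two edge vectors: Shot 11→Shot 12 = (233, -391, 0), Shot 11→Shot 13 = (596, -687, 210).
Normal n = (Shot 11→Shot 12) × (Shot 11→Shot 13) = (-82110, -48930, 72965).
So ∂z/∂x = −n_x/n_z = 1.12533 and ∂z/∂y = −n_y/n_z = 0.67060.
Intercept c from Shot 11: 291 + 60.77 − 398.33 = −46.57.
At (207, 509): z_contact = 232.9 + 341.3 − 46.57 = 527.7 m.
Depth below ground = 619 − 527.7 = 91 m.

91 m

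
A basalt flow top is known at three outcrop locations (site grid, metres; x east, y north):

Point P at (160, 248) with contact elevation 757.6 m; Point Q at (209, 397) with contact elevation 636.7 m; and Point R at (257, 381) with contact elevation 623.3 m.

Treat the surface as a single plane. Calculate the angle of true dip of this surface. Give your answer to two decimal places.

Two edge vectors: Point P→Point Q = (49, 149, -120.9), Point P→Point R = (97, 133, -134.3).
Normal n = (Point P→Point Q) × (Point P→Point R) = (-3931, -5146.6, -7936).
So ∂z/∂x = −n_x/n_z = −0.49534 and ∂z/∂y = −n_y/n_z = −0.64851.
Gradient magnitude |∇z| = √(a² + b²) = √(0.24536 + 0.42057) = 0.81604.
True dip = arctan(0.81604) = 39.22°, dipping toward NE (azimuth ≈ 037°).

39.22°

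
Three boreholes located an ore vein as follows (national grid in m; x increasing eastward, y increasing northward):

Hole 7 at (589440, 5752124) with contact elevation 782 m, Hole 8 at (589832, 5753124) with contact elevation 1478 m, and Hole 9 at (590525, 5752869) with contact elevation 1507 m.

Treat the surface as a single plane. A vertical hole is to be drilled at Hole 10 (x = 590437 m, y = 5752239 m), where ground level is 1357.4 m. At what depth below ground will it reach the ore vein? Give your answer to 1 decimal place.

Let the plane be z = a·x + b·y + c.
Hole 8−Hole 7: 392a + 1000b = 696;  Hole 9−Hole 7: 1085a + 745b = 725.
Solving gives a = 0.260391445, b = 0.593926554.
Then c = 782 − a·589440 − b·5752124 = −3569042.32.
At (590437, 5752239): z_contact = 153744.74 + 3416407.49 − 3569042.32 = 1109.91 m.
Depth below ground = 1357.4 − 1109.91 = 247.5 m.

247.5 m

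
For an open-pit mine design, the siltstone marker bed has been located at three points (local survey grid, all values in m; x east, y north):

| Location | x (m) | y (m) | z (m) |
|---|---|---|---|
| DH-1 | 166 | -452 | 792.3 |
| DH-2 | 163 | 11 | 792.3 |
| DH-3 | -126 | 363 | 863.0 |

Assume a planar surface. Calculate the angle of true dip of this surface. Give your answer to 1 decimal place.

Two edge vectors: DH-1→DH-2 = (-3, 463, 0), DH-1→DH-3 = (-292, 815, 70.7).
Normal n = (DH-1→DH-2) × (DH-1→DH-3) = (32734.1, 212.1, 132751).
So ∂z/∂x = −n_x/n_z = −0.24658 and ∂z/∂y = −n_y/n_z = −0.00160.
Gradient magnitude |∇z| = √(a² + b²) = √(0.06080 + 0.00000) = 0.24659.
True dip = arctan(0.24659) = 13.9°, dipping toward E (azimuth ≈ 090°).

13.9°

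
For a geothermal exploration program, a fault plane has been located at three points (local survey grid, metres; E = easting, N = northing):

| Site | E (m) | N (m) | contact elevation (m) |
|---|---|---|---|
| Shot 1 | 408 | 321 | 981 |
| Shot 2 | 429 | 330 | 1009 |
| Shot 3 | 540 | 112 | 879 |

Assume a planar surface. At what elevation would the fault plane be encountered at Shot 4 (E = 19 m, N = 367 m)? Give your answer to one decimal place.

Two edge vectors: Shot 1→Shot 2 = (21, 9, 28), Shot 1→Shot 3 = (132, -209, -102).
Normal n = (Shot 1→Shot 2) × (Shot 1→Shot 3) = (4934, 5838, -5577).
So ∂z/∂E = −n_x/n_z = 0.88471 and ∂z/∂N = −n_y/n_z = 1.04680.
Intercept c from Shot 1: 981 − 360.96 − 336.02 = 284.02.
At (19, 367): z = 16.8 + 384.2 + 284.02 = 685.0 m.

685.0 m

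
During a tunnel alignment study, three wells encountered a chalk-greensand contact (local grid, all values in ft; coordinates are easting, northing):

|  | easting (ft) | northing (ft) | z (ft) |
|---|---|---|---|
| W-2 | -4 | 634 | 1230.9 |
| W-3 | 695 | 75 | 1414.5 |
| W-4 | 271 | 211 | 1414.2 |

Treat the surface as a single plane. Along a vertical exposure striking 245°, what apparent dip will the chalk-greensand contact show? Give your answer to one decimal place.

21.3°

Two edge vectors: W-2→W-3 = (699, -559, 183.6), W-2→W-4 = (275, -423, 183.3).
Normal n = (W-2→W-3) × (W-2→W-4) = (-24801.9, -77636.7, -141952).
So ∂z/∂easting = −n_x/n_z = −0.17472 and ∂z/∂northing = −n_y/n_z = −0.54692.
Unit vector along 245° is (sin 245°, cos 245°) = (-0.9063, -0.4226).
Slope in that direction = a·(-0.9063) + b·(-0.4226) = 0.38949.
Apparent dip = arctan|0.38949| = 21.3° (true dip is 29.9°, so apparent ≤ true as expected).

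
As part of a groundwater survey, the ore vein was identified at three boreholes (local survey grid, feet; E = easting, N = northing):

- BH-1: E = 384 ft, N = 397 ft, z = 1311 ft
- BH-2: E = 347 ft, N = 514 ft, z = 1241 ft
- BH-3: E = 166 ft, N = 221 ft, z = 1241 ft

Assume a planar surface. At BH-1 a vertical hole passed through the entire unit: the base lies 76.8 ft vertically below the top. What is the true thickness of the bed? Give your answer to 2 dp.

Let the plane be z = a·E + b·N + c.
BH-2−BH-1: −37a + 117b = −70;  BH-3−BH-1: −218a − 176b = −70.
Solving gives a = 0.64058, b = −0.39571.
|∇z| = √(a²+b²) = 0.75295, so dip δ = arctan(0.75295) = 36.98°.
True thickness = vertical thickness × cos δ = 76.8 × cos 36.98° = 61.35 ft.

61.35 ft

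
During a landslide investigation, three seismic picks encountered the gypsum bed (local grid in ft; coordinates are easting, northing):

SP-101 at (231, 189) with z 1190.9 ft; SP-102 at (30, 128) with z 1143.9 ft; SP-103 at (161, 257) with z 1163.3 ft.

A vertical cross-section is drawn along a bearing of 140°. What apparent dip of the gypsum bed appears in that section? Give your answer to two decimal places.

15.18°

Let the plane be z = a·easting + b·northing + c.
SP-102−SP-101: −201a − 61b = −47;  SP-103−SP-101: −70a + 68b = −27.6.
Solving gives a = 0.27203, b = −0.12586.
Unit vector along 140° is (sin 140°, cos 140°) = (0.6428, -0.7660).
Slope in that direction = a·(0.6428) + b·(-0.7660) = 0.27127.
Apparent dip = arctan|0.27127| = 15.18° (true dip is 16.7°, so apparent ≤ true as expected).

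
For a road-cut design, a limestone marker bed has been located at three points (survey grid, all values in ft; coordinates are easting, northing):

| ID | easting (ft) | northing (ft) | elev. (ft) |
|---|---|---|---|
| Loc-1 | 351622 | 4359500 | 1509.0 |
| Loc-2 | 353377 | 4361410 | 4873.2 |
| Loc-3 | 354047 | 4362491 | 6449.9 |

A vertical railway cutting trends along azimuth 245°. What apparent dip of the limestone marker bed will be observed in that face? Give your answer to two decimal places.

Let the plane be z = a·easting + b·northing + c.
Loc-2−Loc-1: 1755a + 1910b = 3364.2;  Loc-3−Loc-1: 2425a + 2991b = 4940.9.
Solving gives a = 1.01255, b = 0.83098.
Unit vector along 245° is (sin 245°, cos 245°) = (-0.9063, -0.4226).
Slope in that direction = a·(-0.9063) + b·(-0.4226) = −1.26887.
Apparent dip = arctan|1.26887| = 51.76° (true dip is 52.6°, so apparent ≤ true as expected).

51.76°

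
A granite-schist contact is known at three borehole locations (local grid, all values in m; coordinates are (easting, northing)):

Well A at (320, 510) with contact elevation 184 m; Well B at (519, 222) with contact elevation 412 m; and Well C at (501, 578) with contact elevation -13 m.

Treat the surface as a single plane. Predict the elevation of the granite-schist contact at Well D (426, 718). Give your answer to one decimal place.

-137.5 m

Two edge vectors: Well A→Well B = (199, -288, 228), Well A→Well C = (181, 68, -197).
Normal n = (Well A→Well B) × (Well A→Well C) = (41232, 80471, 65660).
So ∂z/∂E = −n_x/n_z = −0.62796 and ∂z/∂N = −n_y/n_z = −1.22557.
Intercept c from Well A: 184 + 200.95 + 625.04 = 1009.99.
At (426, 718): z = −267.5 − 880.0 + 1009.99 = -137.5 m.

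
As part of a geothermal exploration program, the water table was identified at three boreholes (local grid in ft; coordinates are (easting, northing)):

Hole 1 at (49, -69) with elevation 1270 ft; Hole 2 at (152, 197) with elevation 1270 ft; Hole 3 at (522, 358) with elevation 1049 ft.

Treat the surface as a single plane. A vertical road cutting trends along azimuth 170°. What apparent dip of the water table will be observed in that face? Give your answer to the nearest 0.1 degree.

Let the plane be z = a·E + b·N + c.
Hole 2−Hole 1: 103a + 266b = 0;  Hole 3−Hole 1: 473a + 427b = −221.
Solving gives a = −0.71833, b = 0.27815.
Unit vector along 170° is (sin 170°, cos 170°) = (0.1736, -0.9848).
Slope in that direction = a·(0.1736) + b·(-0.9848) = −0.39866.
Apparent dip = arctan|0.39866| = 21.7° (true dip is 37.6°, so apparent ≤ true as expected).

21.7°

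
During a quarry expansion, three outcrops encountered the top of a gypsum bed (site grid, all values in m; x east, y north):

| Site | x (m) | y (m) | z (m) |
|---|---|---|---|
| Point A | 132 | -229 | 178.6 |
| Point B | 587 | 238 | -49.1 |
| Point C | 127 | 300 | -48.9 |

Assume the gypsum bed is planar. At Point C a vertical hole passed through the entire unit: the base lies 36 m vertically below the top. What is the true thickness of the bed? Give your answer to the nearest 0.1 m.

Two edge vectors: Point A→Point B = (455, 467, -227.7), Point A→Point C = (-5, 529, -227.5).
Normal n = (Point A→Point B) × (Point A→Point C) = (14210.8, 104651, 243030).
So ∂z/∂x = −n_x/n_z = −0.05847 and ∂z/∂y = −n_y/n_z = −0.43061.
|∇z| = √(a²+b²) = 0.43456, so dip δ = arctan(0.43456) = 23.49°.
True thickness = vertical thickness × cos δ = 36 × cos 23.49° = 33.0 m.

33.0 m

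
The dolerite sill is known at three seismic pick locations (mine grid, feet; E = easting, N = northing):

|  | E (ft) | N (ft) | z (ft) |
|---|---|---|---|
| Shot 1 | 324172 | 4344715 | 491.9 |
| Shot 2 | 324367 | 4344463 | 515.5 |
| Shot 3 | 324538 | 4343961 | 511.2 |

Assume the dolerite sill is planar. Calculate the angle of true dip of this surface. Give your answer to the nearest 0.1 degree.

14.2°

Two edge vectors: Shot 1→Shot 2 = (195, -252, 23.6), Shot 1→Shot 3 = (366, -754, 19.3).
Normal n = (Shot 1→Shot 2) × (Shot 1→Shot 3) = (12930.8, 4874.1, -54798).
So ∂z/∂E = −n_x/n_z = 0.23597 and ∂z/∂N = −n_y/n_z = 0.08895.
Gradient magnitude |∇z| = √(a² + b²) = √(0.05568 + 0.00791) = 0.25218.
True dip = arctan(0.25218) = 14.2°, dipping toward WSW (azimuth ≈ 249°).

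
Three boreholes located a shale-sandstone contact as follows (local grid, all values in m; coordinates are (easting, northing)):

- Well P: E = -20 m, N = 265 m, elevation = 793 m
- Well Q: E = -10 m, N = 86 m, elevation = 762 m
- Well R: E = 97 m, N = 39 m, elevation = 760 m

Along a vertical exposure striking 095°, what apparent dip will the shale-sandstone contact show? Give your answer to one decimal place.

Let the plane be z = a·E + b·N + c.
Well Q−Well P: 10a − 179b = −31;  Well R−Well P: 117a − 226b = −33.
Solving gives a = 0.05882, b = 0.17647.
Unit vector along 095° is (sin 95°, cos 95°) = (0.9962, -0.0872).
Slope in that direction = a·(0.9962) + b·(-0.0872) = 0.04322.
Apparent dip = arctan|0.04322| = 2.5° (true dip is 10.5°, so apparent ≤ true as expected).

2.5°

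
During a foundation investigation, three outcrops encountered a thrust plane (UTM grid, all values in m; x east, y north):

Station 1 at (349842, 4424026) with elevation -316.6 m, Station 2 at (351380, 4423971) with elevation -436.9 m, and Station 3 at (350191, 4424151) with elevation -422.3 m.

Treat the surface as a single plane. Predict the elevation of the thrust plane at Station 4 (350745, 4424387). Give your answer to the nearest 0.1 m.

Let the plane be z = a·x + b·y + c.
Station 2−Station 1: 1538a − 55b = −120.3;  Station 3−Station 1: 349a + 125b = −105.7.
Solving gives a = −0.098611932, b = −0.570275485.
Then c = -316.6 − a·349842 − b·4424026 = 2557095.57.
At (350745, 4424387): z = −34587.6 − 2523119.4 + 2557095.57 = -611.5 m.

-611.5 m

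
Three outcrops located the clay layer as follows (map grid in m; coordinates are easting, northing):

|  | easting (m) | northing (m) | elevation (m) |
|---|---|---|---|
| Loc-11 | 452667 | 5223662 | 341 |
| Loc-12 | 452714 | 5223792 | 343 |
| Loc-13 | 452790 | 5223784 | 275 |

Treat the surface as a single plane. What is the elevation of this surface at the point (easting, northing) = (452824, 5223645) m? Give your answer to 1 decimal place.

Two edge vectors: Loc-11→Loc-12 = (47, 130, 2), Loc-11→Loc-13 = (123, 122, -66).
Normal n = (Loc-11→Loc-12) × (Loc-11→Loc-13) = (-8824, 3348, -10256).
So ∂z/∂easting = −n_x/n_z = −0.860374415 and ∂z/∂northing = −n_y/n_z = 0.326443058.
Intercept c from Loc-11: 341 + 389463.11 − 1705228.20 = −1315424.09.
At (452824, 5223645): z = −389598.2 + 1705222.6 − 1315424.09 = 200.4 m.

200.4 m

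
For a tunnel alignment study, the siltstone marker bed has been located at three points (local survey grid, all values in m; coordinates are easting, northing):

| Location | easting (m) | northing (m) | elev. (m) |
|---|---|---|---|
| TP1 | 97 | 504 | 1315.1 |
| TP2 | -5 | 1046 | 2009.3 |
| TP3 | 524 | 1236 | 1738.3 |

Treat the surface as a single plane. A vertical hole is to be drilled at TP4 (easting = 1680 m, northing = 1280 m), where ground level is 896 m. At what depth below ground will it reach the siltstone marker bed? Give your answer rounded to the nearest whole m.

Let the plane be z = a·easting + b·northing + c.
TP2−TP1: −102a + 542b = 694.2;  TP3−TP1: 427a + 732b = 423.2.
Solving gives a = −0.91075, b = 1.10942.
Then c = 1315.1 − a·97 − b·504 = 844.30.
At (1680, 1280): z_contact = −1530.1 + 1420.1 + 844.30 = 734.3 m.
Depth below ground = 896 − 734.3 = 162 m.

162 m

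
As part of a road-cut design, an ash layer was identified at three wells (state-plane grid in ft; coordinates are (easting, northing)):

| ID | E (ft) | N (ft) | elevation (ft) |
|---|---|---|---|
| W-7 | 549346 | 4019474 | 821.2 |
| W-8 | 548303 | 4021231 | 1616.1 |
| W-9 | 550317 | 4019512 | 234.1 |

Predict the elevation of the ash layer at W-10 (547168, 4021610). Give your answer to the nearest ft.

2341 ft

Let the plane be z = a·E + b·N + c.
W-8−W-7: −1043a + 1757b = 794.9;  W-9−W-7: 971a + 38b = −587.1.
Solving gives a = −0.60821015, b = 0.09136984.
Then c = 821.2 − a·549346 − b·4019474 = −32319.70.
At (547168, 4021610): z = −332793.1 + 367453.9 − 32319.70 = 2341.0 ft.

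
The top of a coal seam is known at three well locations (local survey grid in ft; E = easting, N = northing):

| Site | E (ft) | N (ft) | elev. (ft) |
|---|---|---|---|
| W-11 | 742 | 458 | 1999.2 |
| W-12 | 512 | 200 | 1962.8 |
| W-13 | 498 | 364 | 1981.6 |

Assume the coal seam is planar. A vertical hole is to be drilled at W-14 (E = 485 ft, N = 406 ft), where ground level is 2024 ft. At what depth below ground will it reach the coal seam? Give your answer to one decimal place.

37.8 ft

Let the plane be z = a·E + b·N + c.
W-12−W-11: −230a − 258b = −36.4;  W-13−W-11: −244a − 94b = −17.6.
Solving gives a = 0.02708, b = 0.11695.
Then c = 1999.2 − a·742 − b·458 = 1925.55.
At (485, 406): z_contact = 13.13 + 47.48 + 1925.55 = 1986.16 ft.
Depth below ground = 2024 − 1986.16 = 37.8 ft.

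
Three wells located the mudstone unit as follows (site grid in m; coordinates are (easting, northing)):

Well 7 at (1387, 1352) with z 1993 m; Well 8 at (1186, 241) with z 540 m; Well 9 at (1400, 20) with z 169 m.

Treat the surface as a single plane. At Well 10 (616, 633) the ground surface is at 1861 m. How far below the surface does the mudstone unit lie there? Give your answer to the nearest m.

601 m

Let the plane be z = a·E + b·N + c.
Well 8−Well 7: −201a − 1111b = −1453;  Well 9−Well 7: 13a − 1332b = −1824.
Solving gives a = −0.32274, b = 1.36622.
Then c = 1993 − a·1387 − b·1352 = 593.51.
At (616, 633): z_contact = −198.8 + 864.8 + 593.51 = 1259.5 m.
Depth below ground = 1861 − 1259.5 = 601 m.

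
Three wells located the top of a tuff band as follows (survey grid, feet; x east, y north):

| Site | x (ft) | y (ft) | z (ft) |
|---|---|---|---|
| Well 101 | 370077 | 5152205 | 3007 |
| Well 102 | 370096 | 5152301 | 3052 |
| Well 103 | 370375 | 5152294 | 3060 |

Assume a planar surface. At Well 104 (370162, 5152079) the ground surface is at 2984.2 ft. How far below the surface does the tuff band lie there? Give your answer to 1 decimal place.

Two edge vectors: Well 101→Well 102 = (19, 96, 45), Well 101→Well 103 = (298, 89, 53).
Normal n = (Well 101→Well 102) × (Well 101→Well 103) = (1083, 12403, -26917).
So ∂z/∂x = −n_x/n_z = 0.040234796 and ∂z/∂y = −n_y/n_z = 0.460786863.
Intercept c from Well 101: 3007 − 14889.97 − 2374068.38 = −2385951.35.
At (370162, 5152079): z_contact = 14893.39 + 2374010.32 − 2385951.35 = 2952.36 ft.
Depth below ground = 2984.2 − 2952.36 = 31.8 ft.

31.8 ft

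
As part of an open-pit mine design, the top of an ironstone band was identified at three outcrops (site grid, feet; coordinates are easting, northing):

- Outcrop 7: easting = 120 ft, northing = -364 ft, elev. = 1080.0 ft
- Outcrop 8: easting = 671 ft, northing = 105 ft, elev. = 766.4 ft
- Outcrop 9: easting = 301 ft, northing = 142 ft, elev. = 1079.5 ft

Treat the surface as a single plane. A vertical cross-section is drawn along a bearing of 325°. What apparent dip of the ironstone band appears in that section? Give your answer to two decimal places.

Two edge vectors: Outcrop 7→Outcrop 8 = (551, 469, -313.6), Outcrop 7→Outcrop 9 = (181, 506, -0.5).
Normal n = (Outcrop 7→Outcrop 8) × (Outcrop 7→Outcrop 9) = (158447.1, -56486.1, 193917).
So ∂z/∂easting = −n_x/n_z = −0.81709 and ∂z/∂northing = −n_y/n_z = 0.29129.
Unit vector along 325° is (sin 325°, cos 325°) = (-0.5736, 0.8192).
Slope in that direction = a·(-0.5736) + b·(0.8192) = 0.70727.
Apparent dip = arctan|0.70727| = 35.27° (true dip is 40.9°, so apparent ≤ true as expected).

35.27°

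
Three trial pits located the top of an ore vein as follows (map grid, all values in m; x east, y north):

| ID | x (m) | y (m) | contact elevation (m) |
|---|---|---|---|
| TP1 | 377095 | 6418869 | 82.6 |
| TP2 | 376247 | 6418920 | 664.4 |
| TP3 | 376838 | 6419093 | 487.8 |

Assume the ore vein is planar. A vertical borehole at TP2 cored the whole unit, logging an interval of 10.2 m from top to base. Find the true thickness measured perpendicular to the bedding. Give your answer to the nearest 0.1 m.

6.3 m

Two edge vectors: TP1→TP2 = (-848, 51, 581.8), TP1→TP3 = (-257, 224, 405.2).
Normal n = (TP1→TP2) × (TP1→TP3) = (-109658, 194087, -176845).
So ∂z/∂x = −n_x/n_z = −0.62008 and ∂z/∂y = −n_y/n_z = 1.09750.
|∇z| = √(a²+b²) = 1.26056, so dip δ = arctan(1.26056) = 51.57°.
True thickness = vertical thickness × cos δ = 10.2 × cos 51.57° = 6.3 m.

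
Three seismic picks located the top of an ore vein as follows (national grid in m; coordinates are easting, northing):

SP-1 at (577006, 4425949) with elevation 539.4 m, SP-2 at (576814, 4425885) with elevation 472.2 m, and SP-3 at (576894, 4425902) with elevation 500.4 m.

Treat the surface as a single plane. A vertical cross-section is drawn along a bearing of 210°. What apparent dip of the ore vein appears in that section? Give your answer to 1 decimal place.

Two edge vectors: SP-1→SP-2 = (-192, -64, -67.2), SP-1→SP-3 = (-112, -47, -39).
Normal n = (SP-1→SP-2) × (SP-1→SP-3) = (-662.4, 38.4, 1856).
So ∂z/∂easting = −n_x/n_z = 0.35690 and ∂z/∂northing = −n_y/n_z = −0.02069.
Unit vector along 210° is (sin 210°, cos 210°) = (-0.5000, -0.8660).
Slope in that direction = a·(-0.5000) + b·(-0.8660) = −0.16053.
Apparent dip = arctan|0.16053| = 9.1° (true dip is 19.7°, so apparent ≤ true as expected).

9.1°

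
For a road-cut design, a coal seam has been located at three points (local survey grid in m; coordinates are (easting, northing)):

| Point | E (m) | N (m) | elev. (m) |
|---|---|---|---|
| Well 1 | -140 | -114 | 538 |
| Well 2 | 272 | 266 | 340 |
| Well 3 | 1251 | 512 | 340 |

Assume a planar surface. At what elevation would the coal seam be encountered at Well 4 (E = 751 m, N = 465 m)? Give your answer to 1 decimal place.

Two edge vectors: Well 1→Well 2 = (412, 380, -198), Well 1→Well 3 = (1391, 626, -198).
Normal n = (Well 1→Well 2) × (Well 1→Well 3) = (48708, -193842, -270668).
So ∂z/∂E = −n_x/n_z = 0.179955 and ∂z/∂N = −n_y/n_z = −0.716161.
Intercept c from Well 1: 538 + 25.19 − 81.64 = 481.55.
At (751, 465): z = 135.1 − 333.0 + 481.55 = 283.7 m.

283.7 m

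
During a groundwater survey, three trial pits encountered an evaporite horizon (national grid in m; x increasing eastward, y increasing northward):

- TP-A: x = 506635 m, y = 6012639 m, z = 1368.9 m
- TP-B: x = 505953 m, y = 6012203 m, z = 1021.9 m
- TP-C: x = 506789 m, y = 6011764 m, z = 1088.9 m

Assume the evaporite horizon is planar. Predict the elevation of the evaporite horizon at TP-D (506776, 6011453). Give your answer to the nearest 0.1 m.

970.9 m

Let the plane be z = a·x + b·y + c.
TP-B−TP-A: −682a − 436b = −347;  TP-C−TP-A: 154a − 875b = −280.
Solving gives a = 0.273454799, b = 0.368128045.
Then c = 1368.9 − a·506635 − b·6012639 = −2350593.91.
At (506776, 6011453): z = 138580.3 + 2212984.4 − 2350593.91 = 970.9 m.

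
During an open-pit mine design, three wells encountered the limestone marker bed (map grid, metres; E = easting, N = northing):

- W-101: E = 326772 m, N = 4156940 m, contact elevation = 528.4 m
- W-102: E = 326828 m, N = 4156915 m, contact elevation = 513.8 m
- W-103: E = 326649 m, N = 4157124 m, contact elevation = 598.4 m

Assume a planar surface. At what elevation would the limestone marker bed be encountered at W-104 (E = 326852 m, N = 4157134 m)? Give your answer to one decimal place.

575.0 m

Two edge vectors: W-101→W-102 = (56, -25, -14.6), W-101→W-103 = (-123, 184, 70).
Normal n = (W-101→W-102) × (W-101→W-103) = (936.4, -2124.2, 7229).
So ∂z/∂E = −n_x/n_z = −0.129533822 and ∂z/∂N = −n_y/n_z = 0.293844238.
Intercept c from W-101: 528.4 + 42328.03 − 1221492.87 = −1178636.44.
At (326852, 4157134): z = −42338.4 + 1221549.9 − 1178636.44 = 575.0 m.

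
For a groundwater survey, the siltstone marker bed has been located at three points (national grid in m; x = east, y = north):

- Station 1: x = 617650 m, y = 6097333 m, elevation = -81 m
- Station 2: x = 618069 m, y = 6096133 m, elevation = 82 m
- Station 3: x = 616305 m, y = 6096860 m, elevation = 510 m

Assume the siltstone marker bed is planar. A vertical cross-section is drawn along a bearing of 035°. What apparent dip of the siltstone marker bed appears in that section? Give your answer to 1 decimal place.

22.3°

Let the plane be z = a·x + b·y + c.
Station 2−Station 1: 419a − 1200b = 163;  Station 3−Station 1: −1345a − 473b = 591.
Solving gives a = −0.34881, b = −0.25762.
Unit vector along 035° is (sin 35°, cos 35°) = (0.5736, 0.8192).
Slope in that direction = a·(0.5736) + b·(0.8192) = −0.41110.
Apparent dip = arctan|0.41110| = 22.3° (true dip is 23.4°, so apparent ≤ true as expected).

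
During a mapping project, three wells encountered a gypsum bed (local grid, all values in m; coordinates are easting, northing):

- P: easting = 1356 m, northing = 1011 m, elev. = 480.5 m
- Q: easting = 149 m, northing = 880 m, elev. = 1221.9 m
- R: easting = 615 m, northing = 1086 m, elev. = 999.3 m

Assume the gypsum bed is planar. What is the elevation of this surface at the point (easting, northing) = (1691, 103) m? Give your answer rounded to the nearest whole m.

-112 m

Two edge vectors: P→Q = (-1207, -131, 741.4), P→R = (-741, 75, 518.8).
Normal n = (P→Q) × (P→R) = (-123567.8, 76814.2, -187596).
So ∂z/∂easting = −n_x/n_z = −0.65869 and ∂z/∂northing = −n_y/n_z = 0.40947.
Intercept c from P: 480.5 + 893.19 − 413.97 = 959.71.
At (1691, 103): z = −1113.8 + 42.2 + 959.71 = -112.0 m.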